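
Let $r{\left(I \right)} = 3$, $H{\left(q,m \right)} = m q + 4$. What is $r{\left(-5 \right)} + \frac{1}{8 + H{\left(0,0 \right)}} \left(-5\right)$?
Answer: $\frac{31}{12} \approx 2.5833$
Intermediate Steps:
$H{\left(q,m \right)} = 4 + m q$
$r{\left(-5 \right)} + \frac{1}{8 + H{\left(0,0 \right)}} \left(-5\right) = 3 + \frac{1}{8 + \left(4 + 0 \cdot 0\right)} \left(-5\right) = 3 + \frac{1}{8 + \left(4 + 0\right)} \left(-5\right) = 3 + \frac{1}{8 + 4} \left(-5\right) = 3 + \frac{1}{12} \left(-5\right) = 3 - \frac{5}{12} = \frac{31}{12}$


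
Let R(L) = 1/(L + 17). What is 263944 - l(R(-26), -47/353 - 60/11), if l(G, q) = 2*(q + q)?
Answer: 1024981340/3883 ≈ 2.6397e+5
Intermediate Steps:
R(L) = 1/(17 + L)
l(G, q) = 4*q (l(G, q) = 2*(2*q) = 4*q)
263944 - l(R(-26), -47/353 - 60/11) = 263944 - 4*(-47/353 - 60/11) = 263944 - 4*(-21697)/3883 = 263944 - 1*(-86788/3883) = 263944 + 86788/3883 = 1024981340/3883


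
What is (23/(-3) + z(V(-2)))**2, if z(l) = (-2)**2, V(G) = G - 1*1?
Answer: 121/9 ≈ 13.444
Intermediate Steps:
V(G) = -1 + G (V(G) = G - 1 = -1 + G)
z(l) = 4
(23/(-3) + z(V(-2)))**2 = (23/(-3) + 4)**2 = (23*(-1/3) + 4)**2 = (-23/3 + 4)**2 = (-11/3)**2 = 121/9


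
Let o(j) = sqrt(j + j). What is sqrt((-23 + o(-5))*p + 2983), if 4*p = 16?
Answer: sqrt(2891 + 4*I*sqrt(10)) ≈ 53.768 + 0.1176*I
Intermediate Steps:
o(j) = sqrt(2)*sqrt(j) (o(j) = sqrt(2*j) = sqrt(2)*sqrt(j))
p = 4 (p = (1/4)*16 = 4)
sqrt((-23 + o(-5))*p + 2983) = sqrt((-23 + sqrt(2)*sqrt(-5))*4 + 2983) = sqrt((-23 + sqrt(2)*(I*sqrt(5)))*4 + 2983) = sqrt((-23 + I*sqrt(10))*4 + 2983) = sqrt((-92 + 4*I*sqrt(10)) + 2983) = sqrt(2891 + 4*I*sqrt(10))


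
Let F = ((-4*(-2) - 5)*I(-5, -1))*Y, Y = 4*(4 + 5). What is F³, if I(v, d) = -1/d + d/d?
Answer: 10077696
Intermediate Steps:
I(v, d) = 1 - 1/d (I(v, d) = -1/d + 1 = 1 - 1/d)
Y = 36 (Y = 4*9 = 36)
F = 216 (F = ((-4*(-2) - 5)*((-1 - 1)/(-1)))*36 = ((8 - 5)*(-1*(-2)))*36 = (3*2)*36 = 6*36 = 216)
F³ = 216³ = 10077696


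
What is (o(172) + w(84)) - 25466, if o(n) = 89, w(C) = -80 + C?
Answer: -25373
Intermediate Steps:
(o(172) + w(84)) - 25466 = (89 + (-80 + 84)) - 25466 = (89 + 4) - 25466 = 93 - 25466 = -25373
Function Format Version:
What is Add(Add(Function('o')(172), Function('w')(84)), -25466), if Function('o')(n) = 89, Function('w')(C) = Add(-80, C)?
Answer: -25373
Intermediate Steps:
Add(Add(Function('o')(172), Function('w')(84)), -25466) = Add(Add(89, Add(-80, 84)), -25466) = Add(Add(89, 4), -25466) = Add(93, -25466) = -25373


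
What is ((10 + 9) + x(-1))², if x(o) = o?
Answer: 324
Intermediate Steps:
((10 + 9) + x(-1))² = ((10 + 9) - 1)² = (19 - 1)² = 18² = 324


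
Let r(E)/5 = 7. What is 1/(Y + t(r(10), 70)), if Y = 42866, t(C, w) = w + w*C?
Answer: 1/45386 ≈ 2.2033e-5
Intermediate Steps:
r(E) = 35 (r(E) = 5*7 = 35)
t(C, w) = w + C*w
1/(Y + t(r(10), 70)) = 1/(42866 + 70*(1 + 35)) = 1/(42866 + 70*36) = 1/(42866 + 2520) = 1/45386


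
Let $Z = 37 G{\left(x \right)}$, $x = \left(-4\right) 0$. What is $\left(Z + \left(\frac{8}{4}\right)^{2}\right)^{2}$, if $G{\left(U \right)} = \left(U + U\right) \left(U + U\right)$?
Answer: $16$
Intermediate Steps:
$x = 0$
$G{\left(U \right)} = 4 U^{2}$ ($G{\left(U \right)} = 2 U 2 U = 4 U^{2}$)
$Z = 0$ ($Z = 37 \cdot 4 \cdot 0^{2} = 37 \cdot 4 \cdot 0 = 37 \cdot 0 = 0$)
$\left(Z + \left(\frac{8}{4}\right)^{2}\right)^{2} = \left(0 + \left(\frac{8}{4}\right)^{2}\right)^{2} = \left(0 + \left(8 \cdot \frac{1}{4}\right)^{2}\right)^{2} = \left(0 + 2^{2}\right)^{2} = \left(0 + 4\right)^{2} = 4^{2} = 16$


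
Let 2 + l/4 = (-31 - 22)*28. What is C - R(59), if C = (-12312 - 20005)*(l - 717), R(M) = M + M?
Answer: 215263419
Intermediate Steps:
l = -5944 (l = -8 + 4*((-31 - 22)*28) = -8 + 4*(-53*28) = -8 + 4*(-1484) = -8 - 5936 = -5944)
R(M) = 2*M
C = 215263537 (C = (-12312 - 20005)*(-5944 - 717) = -32317*(-6661) = 215263537)
C - R(59) = 215263537 - 2*59 = 215263537 - 1*118 = 215263537 - 118 = 215263419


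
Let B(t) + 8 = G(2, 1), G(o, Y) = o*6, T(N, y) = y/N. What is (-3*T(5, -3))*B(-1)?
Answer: 36/5 ≈ 7.2000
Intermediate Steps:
G(o, Y) = 6*o
B(t) = 4 (B(t) = -8 + 6*2 = -8 + 12 = 4)
(-3*T(5, -3))*B(-1) = -(-9)/5*4 = -3*(-3/5)*4 = (9/5)*4 = 36/5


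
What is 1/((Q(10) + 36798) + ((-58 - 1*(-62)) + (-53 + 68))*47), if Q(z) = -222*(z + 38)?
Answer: 1/27035 ≈ 3.6989e-5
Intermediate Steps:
Q(z) = -8436 - 222*z (Q(z) = -222*(38 + z) = -8436 - 222*z)
1/((Q(10) + 36798) + ((-58 - 1*(-62)) + (-53 + 68))*47) = 1/(((-8436 - 222*10) + 36798) + ((-58 - 1*(-62)) + (-53 + 68))*47) = 1/(((-8436 - 2220) + 36798) + ((-58 + 62) + 15)*47) = 1/((-10656 + 36798) + (4 + 15)*47) = 1/(26142 + 19*47) = 1/(26142 + 893) = 1/27035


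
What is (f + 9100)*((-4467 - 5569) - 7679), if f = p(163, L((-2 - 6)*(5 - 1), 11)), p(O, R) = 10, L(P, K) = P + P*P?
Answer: -161383650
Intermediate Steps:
L(P, K) = P + P²
f = 10
(f + 9100)*((-4467 - 5569) - 7679) = (10 + 9100)*((-4467 - 5569) - 7679) = 9110*(-10036 - 7679) = 9110*(-17715) = -161383650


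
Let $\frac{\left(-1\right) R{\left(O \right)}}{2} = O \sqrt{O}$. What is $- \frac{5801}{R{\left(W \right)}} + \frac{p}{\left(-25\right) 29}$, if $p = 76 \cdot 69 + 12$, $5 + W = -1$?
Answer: $- \frac{5256}{725} + \frac{5801 i \sqrt{6}}{72} \approx -7.2497 + 197.35 i$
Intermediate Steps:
$W = -6$ ($W = -5 - 1 = -6$)
$R{\left(O \right)} = - 2 O^{\frac{3}{2}}$ ($R{\left(O \right)} = - 2 O \sqrt{O} = - 2 O^{\frac{3}{2}}$)
$p = 5256$ ($p = 5244 + 12 = 5256$)
$- \frac{5801}{R{\left(W \right)}} + \frac{p}{\left(-25\right) 29} = - \frac{5801}{\left(-2\right) \left(-6\right)^{\frac{3}{2}}} + \frac{5256}{\left(-25\right) 29} = - \frac{5801}{\left(-2\right) \left(- 6 i \sqrt{6}\right)} + \frac{5256}{-725} = - \frac{5801}{12 i \sqrt{6}} + 5256 \left(- \frac{1}{725}\right) = - 5801 \left(- \frac{i \sqrt{6}}{72}\right) - \frac{5256}{725} = \frac{5801 i \sqrt{6}}{72} - \frac{5256}{725} = - \frac{5256}{725} + \frac{5801 i \sqrt{6}}{72}$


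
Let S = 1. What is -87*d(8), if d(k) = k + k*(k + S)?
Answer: -6960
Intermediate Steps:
d(k) = k + k*(1 + k) (d(k) = k + k*(k + 1) = k + k*(1 + k))
-87*d(8) = -696*(2 + 8) = -696*10 = -87*80 = -6960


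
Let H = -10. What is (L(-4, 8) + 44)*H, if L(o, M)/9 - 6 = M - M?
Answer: -980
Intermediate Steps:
L(o, M) = 54 (L(o, M) = 54 + 9*(M - M) = 54 + 9*0 = 54 + 0 = 54)
(L(-4, 8) + 44)*H = (54 + 44)*(-10) = 98*(-10) = -980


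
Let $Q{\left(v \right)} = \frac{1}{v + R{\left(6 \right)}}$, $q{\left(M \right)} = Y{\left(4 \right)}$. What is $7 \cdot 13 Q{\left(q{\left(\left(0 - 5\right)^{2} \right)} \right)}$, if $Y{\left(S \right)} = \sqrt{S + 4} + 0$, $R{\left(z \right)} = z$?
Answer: $\frac{39}{2} - \frac{13 \sqrt{2}}{2} \approx 10.308$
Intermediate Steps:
$Y{\left(S \right)} = \sqrt{4 + S}$ ($Y{\left(S \right)} = \sqrt{4 + S} + 0 = \sqrt{4 + S}$)
$q{\left(M \right)} = 2 \sqrt{2}$ ($q{\left(M \right)} = \sqrt{4 + 4} = \sqrt{8} = 2 \sqrt{2}$)
$Q{\left(v \right)} = \frac{1}{6 + v}$ ($Q{\left(v \right)} = \frac{1}{v + 6} = \frac{1}{6 + v}$)
$7 \cdot 13 Q{\left(q{\left(\left(0 - 5\right)^{2} \right)} \right)} = \frac{7 \cdot 13}{6 + 2 \sqrt{2}} = \frac{91}{6 + 2 \sqrt{2}}$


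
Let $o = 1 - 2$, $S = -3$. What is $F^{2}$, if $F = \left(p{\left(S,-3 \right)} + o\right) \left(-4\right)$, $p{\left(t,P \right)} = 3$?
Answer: $64$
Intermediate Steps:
$o = -1$
$F = -8$ ($F = \left(3 - 1\right) \left(-4\right) = 2 \left(-4\right) = -8$)
$F^{2} = \left(-8\right)^{2} = 64$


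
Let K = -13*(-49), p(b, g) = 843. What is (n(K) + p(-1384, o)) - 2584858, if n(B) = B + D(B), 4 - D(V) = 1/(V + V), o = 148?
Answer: -3291218477/1274 ≈ -2.5834e+6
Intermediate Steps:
D(V) = 4 - 1/(2*V) (D(V) = 4 - 1/(V + V) = 4 - 1/(2*V))
K = 637
n(B) = 4 + B - 1/(2*B) (n(B) = B + (4 - 1/(2*B)) = 4 + B - 1/(2*B))
(n(K) + p(-1384, o)) - 2584858 = ((4 + 637 - ½/637) + 843) - 2584858 = ((4 + 637 - ½*1/637) + 843) - 2584858 = ((4 + 637 - 1/1274) + 843) - 2584858 = (816633/1274 + 843) - 2584858 = 1890615/1274 - 2584858 = -3291218477/1274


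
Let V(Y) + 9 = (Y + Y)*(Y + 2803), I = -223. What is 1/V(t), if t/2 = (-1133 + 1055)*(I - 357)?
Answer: 1/16880491671 ≈ 5.9240e-11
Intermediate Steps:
t = 90480 (t = 2*((-1133 + 1055)*(-223 - 357)) = 2*(-78*(-580)) = 2*45240 = 90480)
V(Y) = -9 + 2*Y*(2803 + Y) (V(Y) = -9 + (Y + Y)*(Y + 2803) = -9 + (2*Y)*(2803 + Y) = -9 + 2*Y*(2803 + Y))
1/V(t) = 1/(-9 + 2*90480**2 + 5606*90480) = 1/(-9 + 2*8186630400 + 507230880) = 1/(-9 + 16373260800 + 507230880) = 1/16880491671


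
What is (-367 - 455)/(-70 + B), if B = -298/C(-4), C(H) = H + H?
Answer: 3288/131 ≈ 25.099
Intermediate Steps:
C(H) = 2*H
B = 149/4 (B = -298/(2*(-4)) = -298/(-8) = -298*(-1/8) = 149/4 ≈ 37.250)
(-367 - 455)/(-70 + B) = (-367 - 455)/(-70 + 149/4) = -822/(-131/4) = -822*(-4/131) = 3288/131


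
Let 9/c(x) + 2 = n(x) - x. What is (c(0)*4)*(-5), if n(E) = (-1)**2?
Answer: 180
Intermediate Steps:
n(E) = 1
c(x) = 9/(-1 - x) (c(x) = 9/(-2 + (1 - x)) = 9/(-1 - x))
(c(0)*4)*(-5) = (-9/(1 + 0)*4)*(-5) = (-9/1*4)*(-5) = (-9*1*4)*(-5) = -9*4*(-5) = -36*(-5) = 180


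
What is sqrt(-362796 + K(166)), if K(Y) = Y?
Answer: I*sqrt(362630) ≈ 602.19*I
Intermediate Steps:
sqrt(-362796 + K(166)) = sqrt(-362796 + 166) = sqrt(-362630) = I*sqrt(362630)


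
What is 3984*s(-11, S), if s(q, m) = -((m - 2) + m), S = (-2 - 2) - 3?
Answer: 63744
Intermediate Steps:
S = -7 (S = -4 - 3 = -7)
s(q, m) = 2 - 2*m (s(q, m) = -((-2 + m) + m) = -(-2 + 2*m) = 2 - 2*m)
3984*s(-11, S) = 3984*(2 - 2*(-7)) = 3984*(2 + 14) = 3984*16 = 63744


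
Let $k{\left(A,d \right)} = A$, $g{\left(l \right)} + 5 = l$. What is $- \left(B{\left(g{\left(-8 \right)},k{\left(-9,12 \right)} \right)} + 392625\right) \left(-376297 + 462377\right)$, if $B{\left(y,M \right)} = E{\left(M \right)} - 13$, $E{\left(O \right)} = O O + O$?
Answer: $-33802238720$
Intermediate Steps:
$g{\left(l \right)} = -5 + l$
$E{\left(O \right)} = O + O^{2}$ ($E{\left(O \right)} = O^{2} + O = O + O^{2}$)
$B{\left(y,M \right)} = -13 + M \left(1 + M\right)$ ($B{\left(y,M \right)} = M \left(1 + M\right) - 13 = -13 + M \left(1 + M\right)$)
$- \left(B{\left(g{\left(-8 \right)},k{\left(-9,12 \right)} \right)} + 392625\right) \left(-376297 + 462377\right) = - \left(\left(-13 - 9 \left(1 - 9\right)\right) + 392625\right) \left(-376297 + 462377\right) = - \left(\left(-13 - -72\right) + 392625\right) 86080 = - \left(\left(-13 + 72\right) + 392625\right) 86080 = - \left(59 + 392625\right) 86080 = - 392684 \cdot 86080 = \left(-1\right) 33802238720 = -33802238720$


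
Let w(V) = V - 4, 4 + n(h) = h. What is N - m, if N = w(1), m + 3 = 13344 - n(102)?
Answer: -13246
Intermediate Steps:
n(h) = -4 + h
m = 13243 (m = -3 + (13344 - (-4 + 102)) = -3 + (13344 - 1*98) = -3 + (13344 - 98) = -3 + 13246 = 13243)
w(V) = -4 + V
N = -3 (N = -4 + 1 = -3)
N - m = -3 - 1*13243 = -3 - 13243 = -13246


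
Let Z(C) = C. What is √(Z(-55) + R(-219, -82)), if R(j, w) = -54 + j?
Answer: 2*I*√82 ≈ 18.111*I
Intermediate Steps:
√(Z(-55) + R(-219, -82)) = √(-55 + (-54 - 219)) = √(-55 - 273) = √(-328) = 2*I*√82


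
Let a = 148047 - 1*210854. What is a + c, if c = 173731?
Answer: 110924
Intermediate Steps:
a = -62807 (a = 148047 - 210854 = -62807)
a + c = -62807 + 173731 = 110924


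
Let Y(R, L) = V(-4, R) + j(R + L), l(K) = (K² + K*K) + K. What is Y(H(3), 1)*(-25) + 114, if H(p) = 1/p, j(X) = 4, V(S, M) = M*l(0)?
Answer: 14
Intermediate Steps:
l(K) = K + 2*K² (l(K) = (K² + K²) + K = 2*K² + K = K + 2*K²)
V(S, M) = 0 (V(S, M) = M*(0*(1 + 2*0)) = M*(0*(1 + 0)) = M*(0*1) = M*0 = 0)
Y(R, L) = 4 (Y(R, L) = 0 + 4 = 4)
Y(H(3), 1)*(-25) + 114 = 4*(-25) + 114 = -100 + 114 = 14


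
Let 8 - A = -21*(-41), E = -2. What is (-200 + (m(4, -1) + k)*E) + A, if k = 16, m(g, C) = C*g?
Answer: -1077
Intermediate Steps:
A = -853 (A = 8 - (-21)*(-41) = 8 - 1*861 = 8 - 861 = -853)
(-200 + (m(4, -1) + k)*E) + A = (-200 + (-1*4 + 16)*(-2)) - 853 = (-200 + (-4 + 16)*(-2)) - 853 = (-200 + 12*(-2)) - 853 = (-200 - 24) - 853 = -224 - 853 = -1077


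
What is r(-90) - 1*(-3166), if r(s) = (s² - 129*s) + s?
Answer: 22786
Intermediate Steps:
r(s) = s² - 128*s
r(-90) - 1*(-3166) = -90*(-128 - 90) - 1*(-3166) = -90*(-218) + 3166 = 19620 + 3166 = 22786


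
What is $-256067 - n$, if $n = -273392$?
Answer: $17325$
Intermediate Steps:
$-256067 - n = -256067 - -273392 = -256067 + 273392 = 17325$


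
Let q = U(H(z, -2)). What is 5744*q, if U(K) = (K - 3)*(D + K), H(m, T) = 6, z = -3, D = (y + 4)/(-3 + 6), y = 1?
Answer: 132112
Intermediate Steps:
D = 5/3 (D = (1 + 4)/(-3 + 6) = 5/3 ≈ 1.6667)
U(K) = (-3 + K)*(5/3 + K) (U(K) = (K - 3)*(5/3 + K) = (-3 + K)*(5/3 + K))
q = 23 (q = -5 + 6² - 4/3*6 = -5 + 36 - 8 = 23)
5744*q = 5744*23 = 132112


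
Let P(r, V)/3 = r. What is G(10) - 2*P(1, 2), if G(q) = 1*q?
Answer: 4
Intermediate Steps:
P(r, V) = 3*r
G(q) = q
G(10) - 2*P(1, 2) = 10 - 6 = 4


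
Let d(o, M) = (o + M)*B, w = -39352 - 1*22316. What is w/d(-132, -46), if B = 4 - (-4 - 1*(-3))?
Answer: 30834/445 ≈ 69.290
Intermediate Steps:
w = -61668 (w = -39352 - 22316 = -61668)
B = 5 (B = 4 - (-4 + 3) = 4 - 1*(-1) = 4 + 1 = 5)
d(o, M) = 5*M + 5*o (d(o, M) = (o + M)*5 = (M + o)*5 = 5*M + 5*o)
w/d(-132, -46) = -61668/(5*(-46) + 5*(-132)) = -61668/(-230 - 660) = -61668/(-890) = -61668*(-1/890) = 30834/445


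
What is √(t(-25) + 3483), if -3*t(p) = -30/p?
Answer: √87065/5 ≈ 59.014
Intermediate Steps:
t(p) = 10/p (t(p) = -(-10)/p = 10/p)
√(t(-25) + 3483) = √(10/(-25) + 3483) = √(10*(-1/25) + 3483) = √(-⅖ + 3483) = √(17413/5) = √87065/5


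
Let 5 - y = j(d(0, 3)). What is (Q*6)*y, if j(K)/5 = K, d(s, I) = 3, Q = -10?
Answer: 600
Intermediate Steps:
j(K) = 5*K
y = -10 (y = 5 - 5*3 = 5 - 1*15 = 5 - 15 = -10)
(Q*6)*y = -10*6*(-10) = -60*(-10) = 600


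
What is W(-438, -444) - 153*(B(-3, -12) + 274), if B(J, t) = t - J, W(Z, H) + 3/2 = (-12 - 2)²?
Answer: -80701/2 ≈ -40351.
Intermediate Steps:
W(Z, H) = 389/2 (W(Z, H) = -3/2 + (-12 - 2)² = -3/2 + (-14)² = -3/2 + 196 = 389/2)
W(-438, -444) - 153*(B(-3, -12) + 274) = 389/2 - 153*((-12 - 1*(-3)) + 274) = 389/2 - 153*((-12 + 3) + 274) = 389/2 - 153*(-9 + 274) = 389/2 - 153*265 = 389/2 - 1*40545 = 389/2 - 40545 = -80701/2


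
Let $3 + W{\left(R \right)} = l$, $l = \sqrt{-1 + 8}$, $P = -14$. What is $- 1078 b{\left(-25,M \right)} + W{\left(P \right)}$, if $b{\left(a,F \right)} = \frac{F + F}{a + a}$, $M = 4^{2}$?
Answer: $\frac{17173}{25} + \sqrt{7} \approx 689.57$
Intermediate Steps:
$M = 16$
$l = \sqrt{7} \approx 2.6458$
$W{\left(R \right)} = -3 + \sqrt{7}$
$b{\left(a,F \right)} = \frac{F}{a}$ ($b{\left(a,F \right)} = \frac{2 F}{2 a} = 2 F \frac{1}{2 a} = \frac{F}{a}$)
$- 1078 b{\left(-25,M \right)} + W{\left(P \right)} = - 1078 \frac{16}{-25} - \left(3 - \sqrt{7}\right) = - 1078 \cdot 16 \left(- \frac{1}{25}\right) - \left(3 - \sqrt{7}\right) = \left(-1078\right) \left(- \frac{16}{25}\right) - \left(3 - \sqrt{7}\right) = \frac{17248}{25} - \left(3 - \sqrt{7}\right) = \frac{17173}{25} + \sqrt{7}$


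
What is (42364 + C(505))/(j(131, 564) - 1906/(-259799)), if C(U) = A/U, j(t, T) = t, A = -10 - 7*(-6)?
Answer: 5558101355748/17187965375 ≈ 323.37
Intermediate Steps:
A = 32 (A = -10 + 42 = 32)
C(U) = 32/U
(42364 + C(505))/(j(131, 564) - 1906/(-259799)) = (42364 + 32/505)/(131 - 1906/(-259799)) = (42364 + 32*(1/505))/(131 - 1906*(-1/259799)) = (42364 + 32/505)/(131 + 1906/259799) = 21393852/(505*(34035575/259799)) = (21393852/505)*(259799/34035575) = 5558101355748/17187965375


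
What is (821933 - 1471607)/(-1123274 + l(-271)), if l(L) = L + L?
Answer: 324837/561908 ≈ 0.57810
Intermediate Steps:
l(L) = 2*L
(821933 - 1471607)/(-1123274 + l(-271)) = (821933 - 1471607)/(-1123274 + 2*(-271)) = -649674/(-1123274 - 542) = -649674/(-1123816) = -649674*(-1/1123816) = 324837/561908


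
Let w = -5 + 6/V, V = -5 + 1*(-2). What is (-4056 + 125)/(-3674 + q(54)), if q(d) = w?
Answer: 27517/25759 ≈ 1.0682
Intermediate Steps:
V = -7 (V = -5 - 2 = -7)
w = -41/7 (w = -5 + 6/(-7) = -5 - 1/7*6 = -5 - 6/7 = -41/7 ≈ -5.8571)
q(d) = -41/7
(-4056 + 125)/(-3674 + q(54)) = (-4056 + 125)/(-3674 - 41/7) = -3931/(-25759/7) = -3931*(-7/25759) = 27517/25759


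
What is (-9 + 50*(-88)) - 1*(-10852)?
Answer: 6443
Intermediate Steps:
(-9 + 50*(-88)) - 1*(-10852) = (-9 - 4400) + 10852 = -4409 + 10852 = 6443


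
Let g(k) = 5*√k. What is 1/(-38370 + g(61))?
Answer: -7674/294451075 - √61/294451075 ≈ -2.6089e-5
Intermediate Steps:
1/(-38370 + g(61)) = 1/(-38370 + 5*√61)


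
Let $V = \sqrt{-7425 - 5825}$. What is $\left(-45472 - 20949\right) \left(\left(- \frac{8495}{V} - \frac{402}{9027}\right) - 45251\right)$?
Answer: $\frac{9043909463453}{3009} - \frac{112849279 i \sqrt{530}}{530} \approx 3.0056 \cdot 10^{9} - 4.9019 \cdot 10^{6} i$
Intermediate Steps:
$V = 5 i \sqrt{530}$ ($V = \sqrt{-13250} = 5 i \sqrt{530} \approx 115.11 i$)
$\left(-45472 - 20949\right) \left(\left(- \frac{8495}{V} - \frac{402}{9027}\right) - 45251\right) = \left(-45472 - 20949\right) \left(\left(- \frac{8495}{5 i \sqrt{530}} - \frac{402}{9027}\right) - 45251\right) = - 66421 \left(\left(- 8495 \left(- \frac{i \sqrt{530}}{2650}\right) - \frac{134}{3009}\right) - 45251\right) = - 66421 \left(\left(\frac{1699 i \sqrt{530}}{530} - \frac{134}{3009}\right) - 45251\right) = - 66421 \left(\left(- \frac{134}{3009} + \frac{1699 i \sqrt{530}}{530}\right) - 45251\right) = - 66421 \left(- \frac{136160393}{3009} + \frac{1699 i \sqrt{530}}{530}\right) = \frac{9043909463453}{3009} - \frac{112849279 i \sqrt{530}}{530}$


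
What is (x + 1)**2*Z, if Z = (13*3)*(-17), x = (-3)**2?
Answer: -66300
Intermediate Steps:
x = 9
Z = -663 (Z = 39*(-17) = -663)
(x + 1)**2*Z = (9 + 1)**2*(-663) = 10**2*(-663) = 100*(-663) = -66300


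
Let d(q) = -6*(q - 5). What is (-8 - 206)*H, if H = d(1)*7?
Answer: -35952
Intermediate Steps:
d(q) = 30 - 6*q (d(q) = -6*(-5 + q) = 30 - 6*q)
H = 168 (H = (30 - 6*1)*7 = (30 - 6)*7 = 24*7 = 168)
(-8 - 206)*H = (-8 - 206)*168 = -214*168 = -35952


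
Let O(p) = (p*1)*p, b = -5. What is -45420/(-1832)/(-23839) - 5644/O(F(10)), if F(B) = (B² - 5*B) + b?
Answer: -61645664603/22109480550 ≈ -2.7882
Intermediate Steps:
F(B) = -5 + B² - 5*B (F(B) = (B² - 5*B) - 5 = -5 + B² - 5*B)
O(p) = p² (O(p) = p*p = p²)
-45420/(-1832)/(-23839) - 5644/O(F(10)) = -45420/(-1832)/(-23839) - 5644/(-5 + 10² - 5*10)² = -45420*(-1/1832)*(-1/23839) - 5644/(-5 + 100 - 50)² = (11355/458)*(-1/23839) - 5644/(45²) = -11355/10918262 - 5644/2025 = -61645664603/22109480550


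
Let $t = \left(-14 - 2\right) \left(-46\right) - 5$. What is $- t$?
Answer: $-731$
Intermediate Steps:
$t = 731$ ($t = \left(-16\right) \left(-46\right) - 5 = 736 - 5 = 731$)
$- t = \left(-1\right) 731 = -731$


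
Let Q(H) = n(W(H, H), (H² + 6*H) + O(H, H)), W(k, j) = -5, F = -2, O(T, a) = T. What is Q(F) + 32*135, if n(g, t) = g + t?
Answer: 4305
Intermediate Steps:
Q(H) = -5 + H² + 7*H (Q(H) = -5 + ((H² + 6*H) + H) = -5 + (H² + 7*H) = -5 + H² + 7*H)
Q(F) + 32*135 = (-5 + (-2)² + 7*(-2)) + 32*135 = (-5 + 4 - 14) + 4320 = -15 + 4320 = 4305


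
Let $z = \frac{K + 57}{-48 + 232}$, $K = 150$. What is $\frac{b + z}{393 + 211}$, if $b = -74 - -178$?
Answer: $\frac{841}{4832} \approx 0.17405$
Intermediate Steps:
$b = 104$ ($b = -74 + 178 = 104$)
$z = \frac{9}{8}$ ($z = \frac{150 + 57}{-48 + 232} = \frac{207}{184} = 207 \cdot \frac{1}{184} = \frac{9}{8} \approx 1.125$)
$\frac{b + z}{393 + 211} = \frac{104 + \frac{9}{8}}{393 + 211} = \frac{841}{8 \cdot 604} = \frac{841}{8} \cdot \frac{1}{604} = \frac{841}{4832}$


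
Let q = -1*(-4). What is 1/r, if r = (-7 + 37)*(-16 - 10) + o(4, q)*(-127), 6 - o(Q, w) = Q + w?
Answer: -1/526 ≈ -0.0019011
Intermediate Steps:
q = 4
o(Q, w) = 6 - Q - w (o(Q, w) = 6 - (Q + w) = 6 + (-Q - w) = 6 - Q - w)
r = -526 (r = (-7 + 37)*(-16 - 10) + (6 - 1*4 - 1*4)*(-127) = 30*(-26) + (6 - 4 - 4)*(-127) = -780 - 2*(-127) = -780 + 254 = -526)
1/r = 1/(-526) = -1/526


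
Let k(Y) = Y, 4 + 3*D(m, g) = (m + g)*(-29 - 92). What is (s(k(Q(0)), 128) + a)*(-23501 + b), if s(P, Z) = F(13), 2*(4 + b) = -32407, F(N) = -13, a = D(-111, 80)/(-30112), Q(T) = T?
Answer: 31187452985/60224 ≈ 5.1786e+5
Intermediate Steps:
D(m, g) = -4/3 - 121*g/3 - 121*m/3 (D(m, g) = -4/3 + ((m + g)*(-29 - 92))/3 = -4/3 + ((g + m)*(-121))/3 = -4/3 + (-121*g - 121*m)/3 = -4/3 + (-121*g/3 - 121*m/3) = -4/3 - 121*g/3 - 121*m/3)
a = -1249/30112 (a = (-4/3 - 121/3*80 - 121/3*(-111))/(-30112) = (-4/3 - 9680/3 + 4477)*(-1/30112) = 1249*(-1/30112) = -1249/30112 ≈ -0.041478)
b = -32415/2 (b = -4 + (½)*(-32407) = -4 - 32407/2 = -32415/2 ≈ -16208.)
s(P, Z) = -13
(s(k(Q(0)), 128) + a)*(-23501 + b) = (-13 - 1249/30112)*(-23501 - 32415/2) = -392705/30112*(-79417/2) = 31187452985/60224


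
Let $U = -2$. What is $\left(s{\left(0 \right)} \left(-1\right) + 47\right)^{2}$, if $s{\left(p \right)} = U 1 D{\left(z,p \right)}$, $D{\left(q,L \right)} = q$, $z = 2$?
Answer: $2601$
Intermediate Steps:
$s{\left(p \right)} = -4$ ($s{\left(p \right)} = \left(-2\right) 1 \cdot 2 = \left(-2\right) 2 = -4$)
$\left(s{\left(0 \right)} \left(-1\right) + 47\right)^{2} = \left(\left(-4\right) \left(-1\right) + 47\right)^{2} = \left(4 + 47\right)^{2} = 51^{2} = 2601$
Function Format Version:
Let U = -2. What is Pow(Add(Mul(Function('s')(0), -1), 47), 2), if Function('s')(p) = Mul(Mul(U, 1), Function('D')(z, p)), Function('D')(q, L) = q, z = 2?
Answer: 2601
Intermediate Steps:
Function('s')(p) = -4 (Function('s')(p) = Mul(Mul(-2, 1), 2) = Mul(-2, 2) = -4)
Pow(Add(Mul(Function('s')(0), -1), 47), 2) = Pow(Add(Mul(-4, -1), 47), 2) = Pow(Add(4, 47), 2) = Pow(51, 2) = 2601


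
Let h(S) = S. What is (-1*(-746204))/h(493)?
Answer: 746204/493 ≈ 1513.6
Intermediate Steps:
(-1*(-746204))/h(493) = -1*(-746204)/493 = 746204*(1/493) = 746204/493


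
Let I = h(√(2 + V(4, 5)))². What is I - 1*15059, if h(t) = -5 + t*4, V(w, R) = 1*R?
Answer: -14922 - 40*√7 ≈ -15028.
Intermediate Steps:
V(w, R) = R
h(t) = -5 + 4*t
I = (-5 + 4*√7)² (I = (-5 + 4*√(2 + 5))² = (-5 + 4*√7)² ≈ 31.170)
I - 1*15059 = (137 - 40*√7) - 1*15059 = (137 - 40*√7) - 15059 = -14922 - 40*√7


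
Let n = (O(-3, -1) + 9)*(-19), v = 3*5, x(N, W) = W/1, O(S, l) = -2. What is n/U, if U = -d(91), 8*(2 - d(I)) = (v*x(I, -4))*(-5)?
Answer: -266/71 ≈ -3.7465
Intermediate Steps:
x(N, W) = W (x(N, W) = W*1 = W)
v = 15
d(I) = -71/2 (d(I) = 2 - 15*(-4)*(-5)/8 = 2 - (-15)*(-5)/2 = 2 - 1/8*300 = 2 - 75/2 = -71/2)
n = -133 (n = (-2 + 9)*(-19) = 7*(-19) = -133)
U = 71/2 (U = -1*(-71/2) = 71/2 ≈ 35.500)
n/U = -133/71/2 = -133*2/71 = -266/71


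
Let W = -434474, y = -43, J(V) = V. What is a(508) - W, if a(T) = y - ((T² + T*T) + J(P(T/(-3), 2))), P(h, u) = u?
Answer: -81699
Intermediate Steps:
a(T) = -45 - 2*T² (a(T) = -43 - ((T² + T*T) + 2) = -43 - ((T² + T²) + 2) = -43 - (2*T² + 2) = -43 - (2 + 2*T²) = -43 + (-2 - 2*T²) = -45 - 2*T²)
a(508) - W = (-45 - 2*508²) - 1*(-434474) = (-45 - 2*258064) + 434474 = (-45 - 516128) + 434474 = -516173 + 434474 = -81699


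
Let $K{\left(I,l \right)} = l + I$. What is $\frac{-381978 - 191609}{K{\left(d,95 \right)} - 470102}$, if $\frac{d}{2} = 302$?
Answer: $\frac{573587}{469403} \approx 1.222$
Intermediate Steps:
$d = 604$ ($d = 2 \cdot 302 = 604$)
$K{\left(I,l \right)} = I + l$
$\frac{-381978 - 191609}{K{\left(d,95 \right)} - 470102} = \frac{-381978 - 191609}{\left(604 + 95\right) - 470102} = - \frac{573587}{699 - 470102} = - \frac{573587}{-469403} = \left(-573587\right) \left(- \frac{1}{469403}\right) = \frac{573587}{469403}$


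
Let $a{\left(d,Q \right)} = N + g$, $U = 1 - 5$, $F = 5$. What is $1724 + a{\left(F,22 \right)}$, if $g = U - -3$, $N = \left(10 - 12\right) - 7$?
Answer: $1714$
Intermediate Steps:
$U = -4$ ($U = 1 - 5 = -4$)
$N = -9$ ($N = -2 - 7 = -9$)
$g = -1$ ($g = -4 - -3 = -4 + 3 = -1$)
$a{\left(d,Q \right)} = -10$ ($a{\left(d,Q \right)} = -9 - 1 = -10$)
$1724 + a{\left(F,22 \right)} = 1724 - 10 = 1714$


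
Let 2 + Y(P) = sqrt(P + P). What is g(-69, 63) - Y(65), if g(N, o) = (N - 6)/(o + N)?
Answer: 29/2 - sqrt(130) ≈ 3.0982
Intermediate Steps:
Y(P) = -2 + sqrt(2)*sqrt(P) (Y(P) = -2 + sqrt(P + P) = -2 + sqrt(2*P) = -2 + sqrt(2)*sqrt(P))
g(N, o) = (-6 + N)/(N + o)
g(-69, 63) - Y(65) = (-6 - 69)/(-69 + 63) - (-2 + sqrt(2)*sqrt(65)) = -75/(-6) - (-2 + sqrt(130)) = -1/6*(-75) + (2 - sqrt(130)) = 25/2 + (2 - sqrt(130)) = 29/2 - sqrt(130)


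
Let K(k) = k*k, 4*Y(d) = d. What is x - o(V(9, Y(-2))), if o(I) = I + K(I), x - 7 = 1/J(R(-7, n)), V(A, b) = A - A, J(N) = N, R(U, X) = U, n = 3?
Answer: 48/7 ≈ 6.8571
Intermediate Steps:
Y(d) = d/4
K(k) = k**2
V(A, b) = 0
x = 48/7 (x = 7 + 1/(-7) = 7 - 1/7 = 48/7 ≈ 6.8571)
o(I) = I + I**2
x - o(V(9, Y(-2))) = 48/7 - 0*(1 + 0) = 48/7 - 0 = 48/7 - 1*0 = 48/7 + 0 = 48/7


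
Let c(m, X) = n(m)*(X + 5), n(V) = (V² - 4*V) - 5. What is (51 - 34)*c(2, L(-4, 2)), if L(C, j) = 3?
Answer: -1224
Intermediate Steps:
n(V) = -5 + V² - 4*V
c(m, X) = (5 + X)*(-5 + m² - 4*m) (c(m, X) = (-5 + m² - 4*m)*(X + 5) = (-5 + m² - 4*m)*(5 + X) = (5 + X)*(-5 + m² - 4*m))
(51 - 34)*c(2, L(-4, 2)) = (51 - 34)*(-(5 + 3)*(5 - 1*2² + 4*2)) = 17*(-1*8*(5 - 1*4 + 8)) = 17*(-1*8*(5 - 4 + 8)) = 17*(-1*8*9) = 17*(-72) = -1224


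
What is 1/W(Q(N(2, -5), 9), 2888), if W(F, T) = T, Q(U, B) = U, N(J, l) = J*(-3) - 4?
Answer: 1/2888 ≈ 0.00034626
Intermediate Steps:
N(J, l) = -4 - 3*J (N(J, l) = -3*J - 4 = -4 - 3*J)
1/W(Q(N(2, -5), 9), 2888) = 1/2888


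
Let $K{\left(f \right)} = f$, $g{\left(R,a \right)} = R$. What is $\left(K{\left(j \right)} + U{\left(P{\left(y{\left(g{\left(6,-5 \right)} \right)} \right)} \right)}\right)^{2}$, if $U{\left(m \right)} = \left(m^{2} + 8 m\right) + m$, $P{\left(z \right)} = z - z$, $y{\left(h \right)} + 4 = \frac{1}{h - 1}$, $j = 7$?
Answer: $49$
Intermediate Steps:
$y{\left(h \right)} = -4 + \frac{1}{-1 + h}$ ($y{\left(h \right)} = -4 + \frac{1}{h - 1} = -4 + \frac{1}{-1 + h}$)
$P{\left(z \right)} = 0$
$U{\left(m \right)} = m^{2} + 9 m$
$\left(K{\left(j \right)} + U{\left(P{\left(y{\left(g{\left(6,-5 \right)} \right)} \right)} \right)}\right)^{2} = \left(7 + 0 \left(9 + 0\right)\right)^{2} = \left(7 + 0 \cdot 9\right)^{2} = \left(7 + 0\right)^{2} = 7^{2} = 49$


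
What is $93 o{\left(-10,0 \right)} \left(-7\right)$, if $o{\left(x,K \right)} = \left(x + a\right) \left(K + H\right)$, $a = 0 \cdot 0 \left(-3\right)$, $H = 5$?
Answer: $32550$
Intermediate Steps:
$a = 0$ ($a = 0 \left(-3\right) = 0$)
$o{\left(x,K \right)} = x \left(5 + K\right)$ ($o{\left(x,K \right)} = \left(x + 0\right) \left(K + 5\right) = x \left(5 + K\right)$)
$93 o{\left(-10,0 \right)} \left(-7\right) = 93 \left(- 10 \left(5 + 0\right)\right) \left(-7\right) = 93 \left(\left(-10\right) 5\right) \left(-7\right) = 93 \left(-50\right) \left(-7\right) = \left(-4650\right) \left(-7\right) = 32550$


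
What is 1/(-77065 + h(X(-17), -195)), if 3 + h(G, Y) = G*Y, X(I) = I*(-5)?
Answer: -1/93643 ≈ -1.0679e-5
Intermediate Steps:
X(I) = -5*I
h(G, Y) = -3 + G*Y
1/(-77065 + h(X(-17), -195)) = 1/(-77065 + (-3 - 5*(-17)*(-195))) = 1/(-77065 + (-3 + 85*(-195))) = 1/(-77065 + (-3 - 16575)) = 1/(-77065 - 16578) = 1/(-93643) = -1/93643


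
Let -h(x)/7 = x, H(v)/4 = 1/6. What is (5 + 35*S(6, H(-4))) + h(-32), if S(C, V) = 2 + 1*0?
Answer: 299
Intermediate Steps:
H(v) = ⅔ (H(v) = 4/6 = 4*(⅙) = ⅔)
h(x) = -7*x
S(C, V) = 2 (S(C, V) = 2 + 0 = 2)
(5 + 35*S(6, H(-4))) + h(-32) = (5 + 35*2) - 7*(-32) = (5 + 70) + 224 = 75 + 224 = 299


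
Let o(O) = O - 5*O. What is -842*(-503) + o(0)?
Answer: 423526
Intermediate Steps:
o(O) = -4*O
-842*(-503) + o(0) = -842*(-503) - 4*0 = 423526 + 0 = 423526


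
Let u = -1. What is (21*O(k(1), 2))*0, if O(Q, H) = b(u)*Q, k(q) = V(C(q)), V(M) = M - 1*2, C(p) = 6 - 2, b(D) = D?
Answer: 0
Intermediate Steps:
C(p) = 4
V(M) = -2 + M (V(M) = M - 2 = -2 + M)
k(q) = 2 (k(q) = -2 + 4 = 2)
O(Q, H) = -Q
(21*O(k(1), 2))*0 = (21*(-1*2))*0 = (21*(-2))*0 = -42*0 = 0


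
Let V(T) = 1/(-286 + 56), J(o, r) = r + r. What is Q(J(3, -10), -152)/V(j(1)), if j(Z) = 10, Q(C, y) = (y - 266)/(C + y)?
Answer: -24035/43 ≈ -558.95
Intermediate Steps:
J(o, r) = 2*r
Q(C, y) = (-266 + y)/(C + y)
V(T) = -1/230 (V(T) = 1/(-230) = -1/230)
Q(J(3, -10), -152)/V(j(1)) = ((-266 - 152)/(2*(-10) - 152))/(-1/230) = (-418/(-20 - 152))*(-230) = (-418/(-172))*(-230) = -1/172*(-418)*(-230) = (209/86)*(-230) = -24035/43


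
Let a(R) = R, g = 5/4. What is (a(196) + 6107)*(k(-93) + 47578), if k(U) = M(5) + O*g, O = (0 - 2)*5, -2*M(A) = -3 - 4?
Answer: 299827407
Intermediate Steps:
M(A) = 7/2 (M(A) = -(-3 - 4)/2 = -½*(-7) = 7/2)
O = -10 (O = -2*5 = -10)
g = 5/4 (g = 5*(¼) = 5/4 ≈ 1.2500)
k(U) = -9 (k(U) = 7/2 - 10*5/4 = 7/2 - 25/2 = -9)
(a(196) + 6107)*(k(-93) + 47578) = (196 + 6107)*(-9 + 47578) = 6303*47569 = 299827407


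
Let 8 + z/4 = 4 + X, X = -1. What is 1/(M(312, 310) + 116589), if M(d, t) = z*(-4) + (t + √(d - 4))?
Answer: 116979/13684086133 - 2*√77/13684086133 ≈ 8.5473e-6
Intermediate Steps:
z = -20 (z = -32 + 4*(4 - 1) = -32 + 4*3 = -32 + 12 = -20)
M(d, t) = 80 + t + √(-4 + d) (M(d, t) = -20*(-4) + (t + √(d - 4)) = 80 + (t + √(-4 + d)) = 80 + t + √(-4 + d))
1/(M(312, 310) + 116589) = 1/((80 + 310 + √(-4 + 312)) + 116589) = 1/((80 + 310 + √308) + 116589) = 1/((80 + 310 + 2*√77) + 116589) = 1/((390 + 2*√77) + 116589) = 1/(116979 + 2*√77)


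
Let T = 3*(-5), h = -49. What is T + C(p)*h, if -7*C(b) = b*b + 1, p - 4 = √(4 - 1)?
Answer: 125 + 56*√3 ≈ 221.99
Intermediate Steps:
p = 4 + √3 (p = 4 + √(4 - 1) = 4 + √3 ≈ 5.7320)
T = -15
C(b) = -⅐ - b²/7 (C(b) = -(b*b + 1)/7 = -(b² + 1)/7 = -(1 + b²)/7 = -⅐ - b²/7)
T + C(p)*h = -15 + (-⅐ - (4 + √3)²/7)*(-49) = -15 + (7 + 7*(4 + √3)²) = -8 + 7*(4 + √3)²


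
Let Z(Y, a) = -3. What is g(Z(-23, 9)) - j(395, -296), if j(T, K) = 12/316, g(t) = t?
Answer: -240/79 ≈ -3.0380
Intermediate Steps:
j(T, K) = 3/79 (j(T, K) = 12*(1/316) = 3/79)
g(Z(-23, 9)) - j(395, -296) = -3 - 1*3/79 = -3 - 3/79 = -240/79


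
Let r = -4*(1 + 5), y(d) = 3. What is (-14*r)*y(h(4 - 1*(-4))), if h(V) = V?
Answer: 1008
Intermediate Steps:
r = -24 (r = -4*6 = -24)
(-14*r)*y(h(4 - 1*(-4))) = -14*(-24)*3 = 336*3 = 1008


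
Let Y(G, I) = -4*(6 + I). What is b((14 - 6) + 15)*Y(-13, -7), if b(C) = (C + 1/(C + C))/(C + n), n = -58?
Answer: -2118/805 ≈ -2.6311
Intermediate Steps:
Y(G, I) = -24 - 4*I
b(C) = (C + 1/(2*C))/(-58 + C) (b(C) = (C + 1/(C + C))/(C - 58) = (C + 1/(2*C))/(-58 + C))
b((14 - 6) + 15)*Y(-13, -7) = ((1/2 + ((14 - 6) + 15)**2)/(((14 - 6) + 15)*(-58 + ((14 - 6) + 15))))*(-24 - 4*(-7)) = ((1/2 + (8 + 15)**2)/((8 + 15)*(-58 + (8 + 15))))*(-24 + 28) = ((1/2 + 23**2)/(23*(-58 + 23)))*4 = ((1/23)*(1/2 + 529)/(-35))*4 = ((1/23)*(-1/35)*(1059/2))*4 = -1059/1610*4 = -2118/805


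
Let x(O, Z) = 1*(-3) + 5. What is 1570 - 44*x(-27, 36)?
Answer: 1482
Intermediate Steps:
x(O, Z) = 2 (x(O, Z) = -3 + 5 = 2)
1570 - 44*x(-27, 36) = 1570 - 44*2 = 1570 - 88 = 1482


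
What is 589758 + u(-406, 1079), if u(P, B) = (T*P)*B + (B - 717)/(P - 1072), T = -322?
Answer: 104679043873/739 ≈ 1.4165e+8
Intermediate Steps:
u(P, B) = (-717 + B)/(-1072 + P) - 322*B*P (u(P, B) = (-322*P)*B + (B - 717)/(P - 1072) = -322*B*P + (-717 + B)/(-1072 + P) = (-717 + B)/(-1072 + P) - 322*B*P)
589758 + u(-406, 1079) = 589758 + (-717 + 1079 - 322*1079*(-406)² + 345184*1079*(-406))/(-1072 - 406) = 589758 + (-717 + 1079 - 322*1079*164836 - 151216135616)/(-1478) = 589758 - (-717 + 1079 - 57270290168 - 151216135616)/1478 = 589758 - 1/1478*(-208486425422) = 589758 + 104243212711/739 = 104679043873/739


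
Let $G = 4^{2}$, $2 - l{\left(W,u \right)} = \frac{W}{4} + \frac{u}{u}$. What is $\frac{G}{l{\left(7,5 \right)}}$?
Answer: $- \frac{64}{3} \approx -21.333$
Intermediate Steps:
$l{\left(W,u \right)} = 1 - \frac{W}{4}$ ($l{\left(W,u \right)} = 2 - \left(\frac{W}{4} + \frac{u}{u}\right) = 2 - \left(W \frac{1}{4} + 1\right) = 2 - \left(\frac{W}{4} + 1\right) = 2 - \left(1 + \frac{W}{4}\right) = 1 - \frac{W}{4}$)
$G = 16$
$\frac{G}{l{\left(7,5 \right)}} = \frac{1}{1 - \frac{7}{4}} \cdot 16 = \frac{1}{- \frac{3}{4}} \cdot 16 = \left(- \frac{4}{3}\right) 16 = - \frac{64}{3}$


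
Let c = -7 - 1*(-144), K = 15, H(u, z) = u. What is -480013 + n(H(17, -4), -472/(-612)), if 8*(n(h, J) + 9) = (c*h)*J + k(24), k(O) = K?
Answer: -34545283/72 ≈ -4.7980e+5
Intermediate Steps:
k(O) = 15
c = 137 (c = -7 + 144 = 137)
n(h, J) = -57/8 + 137*J*h/8 (n(h, J) = -9 + ((137*h)*J + 15)/8 = -9 + (137*J*h + 15)/8 = -9 + (15 + 137*J*h)/8 = -9 + (15/8 + 137*J*h/8) = -57/8 + 137*J*h/8)
-480013 + n(H(17, -4), -472/(-612)) = -480013 + (-57/8 + (137/8)*(-472/(-612))*17) = -480013 + (-57/8 + (137/8)*(-472*(-1/612))*17) = -480013 + (-57/8 + (137/8)*(118/153)*17) = -480013 + (-57/8 + 8083/36) = -480013 + 15653/72 = -34545283/72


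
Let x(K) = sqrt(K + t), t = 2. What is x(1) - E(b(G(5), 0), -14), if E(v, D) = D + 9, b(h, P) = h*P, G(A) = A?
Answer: 5 + sqrt(3) ≈ 6.7320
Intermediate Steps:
b(h, P) = P*h
E(v, D) = 9 + D
x(K) = sqrt(2 + K) (x(K) = sqrt(K + 2) = sqrt(2 + K))
x(1) - E(b(G(5), 0), -14) = sqrt(2 + 1) - (9 - 14) = sqrt(3) - 1*(-5) = sqrt(3) + 5 = 5 + sqrt(3)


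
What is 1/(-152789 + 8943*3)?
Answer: -1/125960 ≈ -7.9390e-6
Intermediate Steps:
1/(-152789 + 8943*3) = 1/(-152789 + 26829) = 1/(-125960) = -1/125960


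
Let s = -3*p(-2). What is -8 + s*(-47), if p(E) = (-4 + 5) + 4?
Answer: 697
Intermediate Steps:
p(E) = 5 (p(E) = 1 + 4 = 5)
s = -15 (s = -3*5 = -15)
-8 + s*(-47) = -8 - 15*(-47) = -8 + 705 = 697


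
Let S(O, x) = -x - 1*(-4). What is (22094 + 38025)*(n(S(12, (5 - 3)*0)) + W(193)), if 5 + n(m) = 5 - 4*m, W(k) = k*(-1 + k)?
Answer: 2226807760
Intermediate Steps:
S(O, x) = 4 - x (S(O, x) = -x + 4 = 4 - x)
n(m) = -4*m (n(m) = -5 + (5 - 4*m) = -4*m)
(22094 + 38025)*(n(S(12, (5 - 3)*0)) + W(193)) = (22094 + 38025)*(-4*(4 - (5 - 3)*0) + 193*(-1 + 193)) = 60119*(-4*(4 - 2*0) + 193*192) = 60119*(-4*(4 - 1*0) + 37056) = 60119*(-4*(4 + 0) + 37056) = 60119*(-4*4 + 37056) = 60119*(-16 + 37056) = 60119*37040 = 2226807760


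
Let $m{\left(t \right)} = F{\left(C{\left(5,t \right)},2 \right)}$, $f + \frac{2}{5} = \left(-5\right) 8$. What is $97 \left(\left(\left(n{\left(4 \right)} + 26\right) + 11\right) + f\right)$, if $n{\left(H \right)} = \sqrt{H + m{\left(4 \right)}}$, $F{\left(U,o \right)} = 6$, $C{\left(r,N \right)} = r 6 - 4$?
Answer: $- \frac{1649}{5} + 97 \sqrt{10} \approx -23.059$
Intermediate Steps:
$C{\left(r,N \right)} = -4 + 6 r$ ($C{\left(r,N \right)} = 6 r - 4 = -4 + 6 r$)
$f = - \frac{202}{5}$ ($f = - \frac{2}{5} - 40 = - \frac{202}{5} \approx -40.4$)
$m{\left(t \right)} = 6$
$n{\left(H \right)} = \sqrt{6 + H}$ ($n{\left(H \right)} = \sqrt{H + 6} = \sqrt{6 + H}$)
$97 \left(\left(\left(n{\left(4 \right)} + 26\right) + 11\right) + f\right) = 97 \left(\left(\left(\sqrt{6 + 4} + 26\right) + 11\right) - \frac{202}{5}\right) = 97 \left(\left(\left(\sqrt{10} + 26\right) + 11\right) - \frac{202}{5}\right) = 97 \left(\left(\left(26 + \sqrt{10}\right) + 11\right) - \frac{202}{5}\right) = 97 \left(\left(37 + \sqrt{10}\right) - \frac{202}{5}\right) = 97 \left(- \frac{17}{5} + \sqrt{10}\right) = - \frac{1649}{5} + 97 \sqrt{10}$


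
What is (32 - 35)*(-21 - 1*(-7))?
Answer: 42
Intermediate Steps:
(32 - 35)*(-21 - 1*(-7)) = -3*(-21 + 7) = -3*(-14) = 42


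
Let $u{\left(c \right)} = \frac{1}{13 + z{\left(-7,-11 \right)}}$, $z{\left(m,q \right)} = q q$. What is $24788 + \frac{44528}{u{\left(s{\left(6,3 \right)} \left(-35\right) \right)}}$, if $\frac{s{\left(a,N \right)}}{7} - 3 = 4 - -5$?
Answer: $5991540$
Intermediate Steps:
$z{\left(m,q \right)} = q^{2}$
$s{\left(a,N \right)} = 84$ ($s{\left(a,N \right)} = 21 + 7 \left(4 - -5\right) = 21 + 7 \left(4 + 5\right) = 21 + 7 \cdot 9 = 21 + 63 = 84$)
$u{\left(c \right)} = \frac{1}{134}$ ($u{\left(c \right)} = \frac{1}{13 + \left(-11\right)^{2}} = \frac{1}{13 + 121} = \frac{1}{134}$)
$24788 + \frac{44528}{u{\left(s{\left(6,3 \right)} \left(-35\right) \right)}} = 24788 + 44528 \frac{1}{\frac{1}{134}} = 24788 + 44528 \cdot 134 = 24788 + 5966752 = 5991540$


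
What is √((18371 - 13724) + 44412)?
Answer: 3*√5451 ≈ 221.49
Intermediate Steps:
√((18371 - 13724) + 44412) = √(4647 + 44412) = √49059 = 3*√5451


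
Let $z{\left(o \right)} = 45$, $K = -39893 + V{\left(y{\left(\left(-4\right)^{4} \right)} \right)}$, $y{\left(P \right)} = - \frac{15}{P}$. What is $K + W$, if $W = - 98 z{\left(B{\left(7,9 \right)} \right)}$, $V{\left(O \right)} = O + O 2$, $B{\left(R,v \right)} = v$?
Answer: $- \frac{11341613}{256} \approx -44303.0$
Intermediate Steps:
$V{\left(O \right)} = 3 O$ ($V{\left(O \right)} = O + 2 O = 3 O$)
$K = - \frac{10212653}{256}$ ($K = -39893 + 3 \left(- \frac{15}{\left(-4\right)^{4}}\right) = -39893 + 3 \left(- \frac{15}{256}\right) = -39893 - \frac{45}{256} = - \frac{10212653}{256} \approx -39893.0$)
$W = -4410$ ($W = \left(-98\right) 45 = -4410$)
$K + W = - \frac{10212653}{256} - 4410 = - \frac{11341613}{256}$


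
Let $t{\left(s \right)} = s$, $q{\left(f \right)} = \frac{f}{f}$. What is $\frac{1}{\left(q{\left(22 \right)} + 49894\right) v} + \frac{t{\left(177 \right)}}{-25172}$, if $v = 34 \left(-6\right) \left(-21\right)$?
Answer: $- \frac{337801399}{48040352955} \approx -0.0070316$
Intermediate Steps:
$q{\left(f \right)} = 1$
$v = 4284$ ($v = \left(-204\right) \left(-21\right) = 4284$)
$\frac{1}{\left(q{\left(22 \right)} + 49894\right) v} + \frac{t{\left(177 \right)}}{-25172} = \frac{1}{\left(1 + 49894\right) 4284} + \frac{177}{-25172} = \frac{1}{49895} \cdot \frac{1}{4284} + 177 \left(- \frac{1}{25172}\right) = \frac{1}{49895} \cdot \frac{1}{4284} - \frac{177}{25172} = \frac{1}{213750180} - \frac{177}{25172} = - \frac{337801399}{48040352955}$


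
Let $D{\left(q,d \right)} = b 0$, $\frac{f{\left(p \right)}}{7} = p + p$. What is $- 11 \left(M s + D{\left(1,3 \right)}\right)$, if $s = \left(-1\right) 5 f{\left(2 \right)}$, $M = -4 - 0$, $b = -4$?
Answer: $-6160$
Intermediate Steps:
$f{\left(p \right)} = 14 p$ ($f{\left(p \right)} = 7 \left(p + p\right) = 7 \cdot 2 p = 14 p$)
$D{\left(q,d \right)} = 0$ ($D{\left(q,d \right)} = \left(-4\right) 0 = 0$)
$M = -4$ ($M = -4 + 0 = -4$)
$s = -140$ ($s = \left(-1\right) 5 \cdot 14 \cdot 2 = \left(-5\right) 28 = -140$)
$- 11 \left(M s + D{\left(1,3 \right)}\right) = - 11 \left(\left(-4\right) \left(-140\right) + 0\right) = - 11 \left(560 + 0\right) = \left(-11\right) 560 = -6160$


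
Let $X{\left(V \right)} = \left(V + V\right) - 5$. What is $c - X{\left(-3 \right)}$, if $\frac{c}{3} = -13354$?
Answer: $-40051$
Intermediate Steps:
$c = -40062$ ($c = 3 \left(-13354\right) = -40062$)
$X{\left(V \right)} = -5 + 2 V$ ($X{\left(V \right)} = 2 V - 5 = -5 + 2 V$)
$c - X{\left(-3 \right)} = -40062 - \left(-5 + 2 \left(-3\right)\right) = -40062 - \left(-5 - 6\right) = -40062 - -11 = -40062 + 11 = -40051$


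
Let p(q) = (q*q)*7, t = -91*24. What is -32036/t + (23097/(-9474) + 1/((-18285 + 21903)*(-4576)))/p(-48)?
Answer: 6184411777084469/421616135356416 ≈ 14.668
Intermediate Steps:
t = -2184
p(q) = 7*q**2 (p(q) = q**2*7 = 7*q**2)
-32036/t + (23097/(-9474) + 1/((-18285 + 21903)*(-4576)))/p(-48) = -32036/(-2184) + (23097/(-9474) + 1/((-18285 + 21903)*(-4576)))/((7*(-48)**2)) = -32036*(-1/2184) + (23097*(-1/9474) - 1/4576/3618)/((7*2304)) = 8009/546 + (-7699/3158 + (1/3618)*(-1/4576))/16128 = 8009/546 + (-7699/3158 - 1/16555968)*(1/16128) = 8009/546 - 63732200395/26141873472*1/16128 = 8009/546 - 63732200395/421616135356416 = 6184411777084469/421616135356416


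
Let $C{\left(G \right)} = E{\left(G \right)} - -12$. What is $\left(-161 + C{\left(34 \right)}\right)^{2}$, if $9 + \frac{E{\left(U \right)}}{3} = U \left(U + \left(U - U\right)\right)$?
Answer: $10837264$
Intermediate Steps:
$E{\left(U \right)} = -27 + 3 U^{2}$ ($E{\left(U \right)} = -27 + 3 U \left(U + \left(U - U\right)\right) = -27 + 3 U \left(U + 0\right) = -27 + 3 U U = -27 + 3 U^{2}$)
$C{\left(G \right)} = -15 + 3 G^{2}$ ($C{\left(G \right)} = \left(-27 + 3 G^{2}\right) - -12 = \left(-27 + 3 G^{2}\right) + 12 = -15 + 3 G^{2}$)
$\left(-161 + C{\left(34 \right)}\right)^{2} = \left(-161 - \left(15 - 3 \cdot 34^{2}\right)\right)^{2} = \left(-161 + \left(-15 + 3 \cdot 1156\right)\right)^{2} = \left(-161 + \left(-15 + 3468\right)\right)^{2} = \left(-161 + 3453\right)^{2} = 3292^{2} = 10837264$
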